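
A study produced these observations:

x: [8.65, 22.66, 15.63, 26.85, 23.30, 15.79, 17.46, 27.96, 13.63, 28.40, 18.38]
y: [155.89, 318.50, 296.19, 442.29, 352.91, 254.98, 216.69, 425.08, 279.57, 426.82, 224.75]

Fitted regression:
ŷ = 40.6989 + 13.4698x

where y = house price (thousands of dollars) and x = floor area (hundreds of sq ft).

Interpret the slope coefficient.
For each additional hundred sq ft of floor area, predicted house price increases by approximately 13.4698 thousand dollars.

The slope β₁ = 13.4698 gives the rate at which the fitted house price changes with floor area.

Interpretation:
- Floor area up by 1 hundred sq ft → predicted house price increases by 13.4698 thousand dollars
- This is a linear approximation: the same per-unit change is assumed across the whole observed x range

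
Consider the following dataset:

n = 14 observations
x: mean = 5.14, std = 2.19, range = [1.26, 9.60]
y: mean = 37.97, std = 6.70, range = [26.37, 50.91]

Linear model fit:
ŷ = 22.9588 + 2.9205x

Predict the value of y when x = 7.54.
ŷ = 44.9794

To predict y for x = 7.54, substitute into the regression equation:

ŷ = 22.9588 + 2.9205 × 7.54
ŷ = 22.9588 + 22.0206
ŷ = 44.9794

This is the fitted mean response at that x — an individual observation would come with a wider prediction interval.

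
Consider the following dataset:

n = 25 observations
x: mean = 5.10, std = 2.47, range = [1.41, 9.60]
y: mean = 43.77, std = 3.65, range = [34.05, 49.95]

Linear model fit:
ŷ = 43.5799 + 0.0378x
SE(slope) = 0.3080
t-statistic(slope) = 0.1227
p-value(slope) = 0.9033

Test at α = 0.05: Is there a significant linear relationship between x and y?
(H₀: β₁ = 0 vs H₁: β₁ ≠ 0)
Since p-value = 0.9033 ≥ α = 0.05, fail to reject H₀ — the slope is not significantly different from 0.

Hypothesis test for the slope coefficient:

H₀: β₁ = 0 (no linear relationship)
H₁: β₁ ≠ 0 (linear relationship exists)

Test statistic: t = β̂₁ / SE(β̂₁) = 0.0378 / 0.3080 = 0.1227

The p-value (0.9033) is the probability, under H₀, of a t-statistic at least as extreme as |t| = 0.1227 (two-sided, df = n − 2 = 23).

Decision rule: reject H₀ if p-value < α.
p-value = 0.9033 ≥ α = 0.05 → fail to reject H₀.

Conclusion: the linear association between x and y is not significant at the 5% level.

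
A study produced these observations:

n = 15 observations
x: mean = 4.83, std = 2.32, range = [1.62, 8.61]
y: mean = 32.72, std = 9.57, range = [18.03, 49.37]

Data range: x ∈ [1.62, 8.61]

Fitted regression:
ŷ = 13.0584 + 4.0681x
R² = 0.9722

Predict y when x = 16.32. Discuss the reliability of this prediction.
ŷ = 79.4498, but this is extrapolation (above the data range [1.62, 8.61]) and may be unreliable.

Prediction calculation:
ŷ = 13.0584 + 4.0681 × 16.32
ŷ = 79.4498

Reliability:
- Data range: x ∈ [1.62, 8.61]
- Prediction point: x = 16.32 is 7.71 units above the observed range → this is EXTRAPOLATION, not interpolation

Why that matters here:
- The linear relationship may not hold outside the observed range
- The standard error of prediction grows with (x − x̄)², and x = 16.32 is far from x̄ = 4.83

The R² = 0.9722 only validates the fit within [1.62, 8.61]; treat ŷ = 79.4498 with caution.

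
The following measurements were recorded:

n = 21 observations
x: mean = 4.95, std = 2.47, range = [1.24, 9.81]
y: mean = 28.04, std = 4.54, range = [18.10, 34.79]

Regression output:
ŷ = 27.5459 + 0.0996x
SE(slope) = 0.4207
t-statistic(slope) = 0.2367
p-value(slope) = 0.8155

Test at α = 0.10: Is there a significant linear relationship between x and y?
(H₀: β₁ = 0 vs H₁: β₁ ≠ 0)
Since p-value = 0.8155 ≥ α = 0.10, fail to reject H₀ — the slope is not significantly different from 0.

Hypothesis test for the slope coefficient:

H₀: β₁ = 0 (no linear relationship)
H₁: β₁ ≠ 0 (linear relationship exists)

Test statistic: t = β̂₁ / SE(β̂₁) = 0.0996 / 0.4207 = 0.2367

The p-value (0.8155) is the probability, under H₀, of a t-statistic at least as extreme as |t| = 0.2367 (two-sided, df = n − 2 = 19).

Decision rule: reject H₀ if p-value < α.
p-value = 0.8155 ≥ α = 0.10 → fail to reject H₀.

At α = 0.10 the data do not provide convincing evidence of a nonzero slope.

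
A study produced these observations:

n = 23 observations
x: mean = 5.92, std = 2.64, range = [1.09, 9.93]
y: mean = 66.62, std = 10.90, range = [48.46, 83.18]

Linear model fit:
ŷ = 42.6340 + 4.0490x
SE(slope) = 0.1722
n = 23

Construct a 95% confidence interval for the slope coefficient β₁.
The 95% CI for β₁ is (3.6909, 4.4071)

Confidence interval for the slope:

The 95% CI for β₁ is: β̂₁ ± t*(α/2, n-2) × SE(β̂₁)

Step 1: Find critical t-value
- Confidence level = 0.95
- Degrees of freedom = n - 2 = 23 - 2 = 21
- t*(α/2, 21) = 2.0796

Step 2: Calculate margin of error
Margin = 2.0796 × 0.1722 = 0.3581

Step 3: Construct interval
CI = 4.0490 ± 0.3581
CI = (3.6909, 4.4071)

Interpretation: intervals built this way capture the true β₁ in 95% of repeated samples; here the plausible range for the per-unit effect of x on y is 3.6909 to 4.4071.
The interval does not include 0, suggesting a significant linear relationship.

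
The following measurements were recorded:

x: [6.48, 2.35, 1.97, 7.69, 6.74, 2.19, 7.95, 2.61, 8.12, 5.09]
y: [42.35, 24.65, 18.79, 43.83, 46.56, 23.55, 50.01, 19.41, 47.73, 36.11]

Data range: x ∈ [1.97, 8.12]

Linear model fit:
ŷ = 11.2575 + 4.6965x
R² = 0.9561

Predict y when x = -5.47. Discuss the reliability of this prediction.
ŷ = -14.4324 (extrapolation — x = -5.47 lies outside [1.97, 8.12], so reliability is low).

Prediction calculation:
ŷ = 11.2575 + 4.6965 × (-5.47)
ŷ = -14.4324

Reliability:
- Data range: x ∈ [1.97, 8.12]
- Prediction point: x = -5.47 is 7.44 units below the observed range → this is EXTRAPOLATION, not interpolation

Why that matters here:
- The linear relationship may not hold outside the observed range
- There are no observations near this x to validate the fitted line there

The R² = 0.9561 only validates the fit within [1.97, 8.12]; treat ŷ = -14.4324 with caution.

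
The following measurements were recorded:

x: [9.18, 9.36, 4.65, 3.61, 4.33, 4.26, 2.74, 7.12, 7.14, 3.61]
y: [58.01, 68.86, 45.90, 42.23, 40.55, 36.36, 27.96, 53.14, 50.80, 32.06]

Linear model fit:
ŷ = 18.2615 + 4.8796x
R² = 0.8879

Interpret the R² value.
The model explains 88.79% of the variance in y (R² = 0.8879), leaving 11.21% unexplained; the fit is strong.

R² (coefficient of determination) measures the proportion of variance in y explained by the regression model.

Here R² = 0.8879:
- Explained: 88.79% of the variation in y
- Unexplained (residual): 100% − 88.79% = 11.21%
- Rule of thumb (below 0.3 weak; 0.3 to below 0.7 moderate; 0.7 and above strong) → strong

Equivalently, for simple linear regression R² = r², so |r| = √0.8879 ≈ 0.9423.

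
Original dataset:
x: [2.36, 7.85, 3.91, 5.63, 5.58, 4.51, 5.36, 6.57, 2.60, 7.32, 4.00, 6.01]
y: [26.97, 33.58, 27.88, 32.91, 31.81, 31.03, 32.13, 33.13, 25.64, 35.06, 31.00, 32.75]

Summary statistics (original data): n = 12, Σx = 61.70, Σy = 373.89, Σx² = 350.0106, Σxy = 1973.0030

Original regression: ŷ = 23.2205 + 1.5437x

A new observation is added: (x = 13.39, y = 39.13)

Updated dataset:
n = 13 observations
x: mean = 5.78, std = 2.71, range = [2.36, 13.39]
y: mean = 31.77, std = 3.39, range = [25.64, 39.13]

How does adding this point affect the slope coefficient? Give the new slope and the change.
Adding the point moves β₁ from 1.5437 to 1.1644, i.e. it decreases by 0.3793 (-24.6%).

x = 13.39 lies well outside the original x-range [2.36, 7.85] (x̄ ≈ 5.14), so this observation has high leverage and can move the slope substantially.

Step 1: Update the sums with the new point (n goes from 12 to 13)
Σx  = 61.70 + 13.39 = 75.09
Σy  = 373.89 + 39.13 = 413.02
Σx² = 350.0106 + 13.39² = 350.0106 + 179.2921 = 529.3027
Σxy = 1973.0030 + 13.39×39.13 = 1973.0030 + 523.9507 = 2496.9537

Step 2: Recompute the slope with b₁ = (nΣxy − ΣxΣy) / (nΣx² − (Σx)²)
Numerator   = 13×2496.9537 − 75.09×413.02 = 32460.3981 − 31013.6718 = 1446.7263
Denominator = 13×529.3027 − 75.09² = 6880.9351 − 5638.5081 = 1242.4270
b₁(new) = 1446.7263 / 1242.4270 = 1.1644

(Same formula on the original sums: (12×1973.0030 − 61.70×373.89) / (12×350.0106 − 61.70²) = 607.0230 / 393.2372 = 1.5437, matching the given fit.)

Step 3: Change in slope
Δβ₁ = 1.1644 − 1.5437 = -0.3793
Relative change = -0.3793 / 1.5437 × 100% = -24.6%
→ the slope decreases when the point is added.

A high-leverage point only changes the slope if it is off the original line; here y = 39.13 is below the original trend, so the slope decreases.
In practice: check such a point for data-entry or measurement error.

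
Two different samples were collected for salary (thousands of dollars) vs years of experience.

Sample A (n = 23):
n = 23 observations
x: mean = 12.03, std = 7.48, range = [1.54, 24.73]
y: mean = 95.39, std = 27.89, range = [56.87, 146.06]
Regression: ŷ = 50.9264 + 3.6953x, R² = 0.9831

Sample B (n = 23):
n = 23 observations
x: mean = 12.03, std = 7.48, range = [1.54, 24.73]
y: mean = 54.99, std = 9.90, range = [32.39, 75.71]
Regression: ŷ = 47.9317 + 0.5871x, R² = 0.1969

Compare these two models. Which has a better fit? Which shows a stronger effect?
Model A has the better fit (R² = 0.9831 vs 0.1969). Model A shows the stronger effect (|β₁| = 3.6953 vs 0.5871).

Model Comparison:

Which explains more variance? (R²)
- Model A: R² = 0.9831 → 98.31% of variance in salary explained
- Model B: R² = 0.1969 → 19.69% of variance in salary explained
- 0.9831 > 0.1969 → Model A has the better fit

Which has the larger per-year effect? (|β₁|)
- Model A: β₁ = 3.6953 → predicted salary rises 3.6953 thousand dollars per additional year of experience
- Model B: β₁ = 0.5871 → predicted salary rises 0.5871 thousand dollars per additional year of experience
- |3.6953| > |0.5871| → Model A shows the stronger marginal effect

Note: R² measures how tightly points cluster around the line; β₁ measures how steep the line is — they answer different questions.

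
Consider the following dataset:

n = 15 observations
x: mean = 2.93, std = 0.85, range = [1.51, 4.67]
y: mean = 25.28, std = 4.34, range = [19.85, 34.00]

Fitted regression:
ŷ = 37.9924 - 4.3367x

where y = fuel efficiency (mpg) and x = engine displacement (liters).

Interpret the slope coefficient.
On average, fuel efficiency is about 4.3367 mpg lower for every extra liter of engine displacement.

The slope β₁ = -4.3367 gives the rate at which the fitted fuel efficiency changes with engine displacement.

Interpretation:
- Engine displacement up by 1 liter → predicted fuel efficiency decreases by 4.3367 mpg
- The effect is assumed constant over the observed range of x (linearity)

The intercept β₀ = 37.9924 is the predicted fuel efficiency when engine displacement = 0; since the smallest observed x is 1.51, this is an extrapolation and mainly anchors the line.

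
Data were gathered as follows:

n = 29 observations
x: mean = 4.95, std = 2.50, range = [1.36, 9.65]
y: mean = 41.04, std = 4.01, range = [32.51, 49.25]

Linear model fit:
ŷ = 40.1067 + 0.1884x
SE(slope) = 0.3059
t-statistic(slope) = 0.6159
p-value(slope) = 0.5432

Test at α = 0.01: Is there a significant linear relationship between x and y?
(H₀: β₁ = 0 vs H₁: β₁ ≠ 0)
Since p-value = 0.5432 ≥ α = 0.01, fail to reject H₀ — the slope is not significantly different from 0.

Hypothesis test for the slope coefficient:

H₀: β₁ = 0 (no linear relationship)
H₁: β₁ ≠ 0 (linear relationship exists)

Test statistic: t = β̂₁ / SE(β̂₁) = 0.1884 / 0.3059 = 0.6159

With df = 27, the two-sided p-value for |t| = 0.6159 is 0.5432.

Decision rule: reject H₀ if p-value < α.
p-value = 0.5432 ≥ α = 0.01 → fail to reject H₀.

At α = 0.01 the data do not provide convincing evidence of a nonzero slope.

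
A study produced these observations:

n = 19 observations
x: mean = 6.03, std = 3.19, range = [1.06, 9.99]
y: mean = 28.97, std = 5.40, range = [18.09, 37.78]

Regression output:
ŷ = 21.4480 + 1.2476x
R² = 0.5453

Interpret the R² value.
About 54.53% of the variability in y is accounted for by the regression on x (R² = 0.5453) — a moderate linear fit.

R² (coefficient of determination) measures the proportion of variance in y explained by the regression model.

Here R² = 0.5453:
- Explained: 54.53% of the variation in y
- Unexplained (residual): 100% − 54.53% = 45.47%
- Rule of thumb (below 0.3 weak; 0.3 to below 0.7 moderate; 0.7 and above strong) → moderate

Calculation: R² = 1 − (SS_res / SS_tot), where SS_res is the sum of squared residuals and SS_tot the total sum of squares.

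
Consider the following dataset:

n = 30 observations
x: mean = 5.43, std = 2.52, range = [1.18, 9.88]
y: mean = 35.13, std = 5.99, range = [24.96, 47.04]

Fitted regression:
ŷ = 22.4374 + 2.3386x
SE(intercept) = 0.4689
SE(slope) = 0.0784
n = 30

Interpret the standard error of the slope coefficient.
The slope 2.3386 is pinned down to within about ±0.0784 (one SE) by these data — relative uncertainty 3.4%, i.e. precise.

SE(β̂₁) = 0.0784 says: if we drew many samples of n = 30 from the same population and refit each time, the fitted slopes would scatter with a standard deviation of roughly 0.0784 around the true β₁.

Relative precision:
- SE / |β̂₁| = 0.0784 / 2.3386 = 3.4%
- Rule of thumb (under 20%: precise; 20% to under 50%: moderately precise; 50% or more: imprecise) → precise

Link to interval estimation: a confidence interval for β₁ is β̂₁ ± t* × 0.0784, so SE sets the half-width per unit of t*.

What drives SE(β̂₁): larger n (here n = 30) → smaller SE; wider spread of x values → smaller SE; more residual scatter → larger SE.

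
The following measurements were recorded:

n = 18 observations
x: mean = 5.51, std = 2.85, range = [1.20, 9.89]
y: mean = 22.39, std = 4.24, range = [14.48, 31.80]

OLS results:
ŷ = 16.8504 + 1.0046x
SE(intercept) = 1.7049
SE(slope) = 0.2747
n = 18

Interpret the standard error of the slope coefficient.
The slope 1.0046 is pinned down to within about ±0.2747 (one SE) by these data — relative uncertainty 27.3%, i.e. moderately precise.

What SE measures:
- The standard error quantifies the sampling variability of the coefficient estimate
- It is the estimated standard deviation of β̂₁ across hypothetical repeated samples of the same size
- Smaller SE → more precise estimate

Relative precision:
- SE / |β̂₁| = 0.2747 / 1.0046 = 27.3%
- Rule of thumb (under 20%: precise; 20% to under 50%: moderately precise; 50% or more: imprecise) → moderately precise

Link to interval estimation: a confidence interval for β₁ is β̂₁ ± t* × 0.2747, so SE sets the half-width per unit of t*.

What drives SE(β̂₁): larger n (here n = 18) → smaller SE.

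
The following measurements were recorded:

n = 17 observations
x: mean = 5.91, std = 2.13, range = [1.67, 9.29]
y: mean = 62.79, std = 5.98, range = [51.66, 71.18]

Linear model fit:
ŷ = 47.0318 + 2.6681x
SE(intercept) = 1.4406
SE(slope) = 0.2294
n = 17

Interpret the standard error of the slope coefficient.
SE(slope) = 0.2294 measures the uncertainty in the estimated slope. The coefficient is estimated precisely (SE/|β̂₁| = 8.6%).

SE(β̂₁) = s / √Sxx, where s is the residual standard deviation and Sxx = Σ(x − x̄)². It is the yardstick for how far β̂₁ = 2.6681 could plausibly be from the true slope.

Relative precision:
- SE / |β̂₁| = 0.2294 / 2.6681 = 8.6%
- Rule of thumb (under 20%: precise; 20% to under 50%: moderately precise; 50% or more: imprecise) → precise

Rough 95% range (±2 SE): 2.6681 ± 0.4588 → (2.2093, 3.1269).

What drives SE(β̂₁): wider spread of x values → smaller SE.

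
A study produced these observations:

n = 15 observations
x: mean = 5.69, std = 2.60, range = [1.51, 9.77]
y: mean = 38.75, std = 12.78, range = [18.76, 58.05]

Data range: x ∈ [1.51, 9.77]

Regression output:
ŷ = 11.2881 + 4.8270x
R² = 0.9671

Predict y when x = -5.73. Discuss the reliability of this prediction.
The equation gives ŷ = -16.3706; however x = -5.73 is 7.24 units below the observed range, so this extrapolated value should not be trusted.

Prediction calculation:
ŷ = 11.2881 + 4.8270 × (-5.73)
ŷ = -16.3706

Reliability:
- Data range: x ∈ [1.51, 9.77]
- Prediction point: x = -5.73 is 7.24 units below the observed range → this is EXTRAPOLATION, not interpolation

Why that matters here:
- There are no observations near this x to validate the fitted line there
- The standard error of prediction grows with (x − x̄)², and x = -5.73 is far from x̄ = 5.69
- Real relationships often flatten, saturate, or turn nonlinear at extremes

The R² = 0.9671 only validates the fit within [1.51, 9.77]; treat ŷ = -16.3706 with caution.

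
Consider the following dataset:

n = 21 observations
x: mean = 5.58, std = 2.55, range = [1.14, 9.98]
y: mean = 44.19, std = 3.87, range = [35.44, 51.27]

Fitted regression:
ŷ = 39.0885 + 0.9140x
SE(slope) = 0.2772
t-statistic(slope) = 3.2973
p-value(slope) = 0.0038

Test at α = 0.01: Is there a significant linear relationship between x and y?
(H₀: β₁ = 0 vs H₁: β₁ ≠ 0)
Since p-value = 0.0038 < α = 0.01, reject H₀ — the slope is significantly different from 0.

Hypothesis test for the slope coefficient:

H₀: β₁ = 0 (no linear relationship)
H₁: β₁ ≠ 0 (linear relationship exists)

Test statistic: t = β̂₁ / SE(β̂₁) = 0.9140 / 0.2772 = 3.2973

With df = 19, the two-sided p-value for |t| = 3.2973 is 0.0038.

Decision rule: reject H₀ if p-value < α.
p-value = 0.0038 < α = 0.01 → reject H₀.

At α = 0.01 the data do provide convincing evidence of a nonzero slope.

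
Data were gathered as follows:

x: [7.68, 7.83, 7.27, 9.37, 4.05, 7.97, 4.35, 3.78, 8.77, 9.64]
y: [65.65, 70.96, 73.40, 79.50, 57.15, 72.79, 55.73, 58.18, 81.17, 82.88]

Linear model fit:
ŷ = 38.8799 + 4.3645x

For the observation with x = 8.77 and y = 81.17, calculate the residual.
Residual = 4.0134

The residual is the difference between the actual value and the predicted value:

Residual = y - ŷ

Step 1: Calculate predicted value
ŷ = 38.8799 + 4.3645 × 8.77
ŷ = 77.1566

Step 2: Calculate residual
Residual = 81.17 - 77.1566
Residual = 4.0134

The residual is positive, so the observed y = 81.17 sits above the regression line (the line underestimates it by 4.0134).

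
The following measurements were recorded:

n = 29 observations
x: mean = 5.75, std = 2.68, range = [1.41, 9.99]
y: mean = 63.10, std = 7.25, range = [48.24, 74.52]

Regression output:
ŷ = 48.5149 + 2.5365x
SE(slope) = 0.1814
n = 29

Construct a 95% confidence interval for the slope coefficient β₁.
The 95% CI for β₁ is (2.1643, 2.9087)

Confidence interval for the slope:

The 95% CI for β₁ is: β̂₁ ± t*(α/2, n-2) × SE(β̂₁)

Step 1: Find critical t-value
- Confidence level = 0.95
- Degrees of freedom = n - 2 = 29 - 2 = 27
- t*(α/2, 27) = 2.0518

Step 2: Calculate margin of error
Margin = 2.0518 × 0.1814 = 0.3722

Step 3: Construct interval
CI = 2.5365 ± 0.3722
CI = (2.1643, 2.9087)

Interpretation: intervals built this way capture the true β₁ in 95% of repeated samples; here the plausible range for the per-unit effect of x on y is 2.1643 to 2.9087.
Both endpoints are positive, so the data support a genuinely positive slope at this confidence level.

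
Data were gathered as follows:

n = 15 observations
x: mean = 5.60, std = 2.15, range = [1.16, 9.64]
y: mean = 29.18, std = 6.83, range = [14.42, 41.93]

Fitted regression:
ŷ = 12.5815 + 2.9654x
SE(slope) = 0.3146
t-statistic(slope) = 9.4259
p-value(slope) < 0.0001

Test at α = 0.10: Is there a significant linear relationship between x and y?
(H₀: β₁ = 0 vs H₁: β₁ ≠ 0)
Reject H₀: p-value < 0.0001 < α = 0.10. The linear relationship is significant at the 10% level.

Hypothesis test for the slope coefficient:

H₀: β₁ = 0 (no linear relationship)
H₁: β₁ ≠ 0 (linear relationship exists)

Test statistic: t = β̂₁ / SE(β̂₁) = 2.9654 / 0.3146 = 9.4259

The p-value (<0.0001) is the probability, under H₀, of a t-statistic at least as extreme as |t| = 9.4259 (two-sided, df = n − 2 = 13).

Decision rule: reject H₀ if p-value < α.
p-value < 0.0001 < α = 0.10 → reject H₀.

At α = 0.10 the data do provide convincing evidence of a nonzero slope.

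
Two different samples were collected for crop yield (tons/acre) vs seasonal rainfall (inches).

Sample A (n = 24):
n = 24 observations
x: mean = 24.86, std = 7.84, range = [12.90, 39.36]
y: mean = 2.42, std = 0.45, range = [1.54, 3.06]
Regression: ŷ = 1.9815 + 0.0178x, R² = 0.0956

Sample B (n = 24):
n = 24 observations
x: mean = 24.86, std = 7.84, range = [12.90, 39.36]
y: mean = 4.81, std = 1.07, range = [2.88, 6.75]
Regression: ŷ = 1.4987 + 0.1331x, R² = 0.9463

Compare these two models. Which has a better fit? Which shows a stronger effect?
Model B has the better fit (R² = 0.9463 vs 0.0956). Model B shows the stronger effect (|β₁| = 0.1331 vs 0.0178).

Model Comparison:

Goodness of fit (R²):
- Model A: R² = 0.0956 → 9.56% of variance in crop yield explained
- Model B: R² = 0.9463 → 94.63% of variance in crop yield explained
- 0.9463 > 0.0956 → Model B has the better fit

Strength of effect — compare |β₁|:
- Model A: β₁ = 0.0178 → predicted crop yield rises 0.0178 tons/acre per additional inch of rainfall
- Model B: β₁ = 0.1331 → predicted crop yield rises 0.1331 tons/acre per additional inch of rainfall
- |0.0178| < |0.1331| → Model B shows the stronger marginal effect

Note: R² measures how tightly points cluster around the line; β₁ measures how steep the line is — they answer different questions.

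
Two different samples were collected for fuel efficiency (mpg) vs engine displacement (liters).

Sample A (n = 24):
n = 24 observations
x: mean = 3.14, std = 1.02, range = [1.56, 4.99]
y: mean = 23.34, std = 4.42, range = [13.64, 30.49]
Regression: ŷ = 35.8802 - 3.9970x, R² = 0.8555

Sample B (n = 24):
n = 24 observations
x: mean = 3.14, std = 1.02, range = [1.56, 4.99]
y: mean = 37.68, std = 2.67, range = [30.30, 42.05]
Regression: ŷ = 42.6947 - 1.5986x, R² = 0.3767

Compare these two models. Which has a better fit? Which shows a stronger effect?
Model A has the better fit (R² = 0.8555 vs 0.3767). Model A shows the stronger effect (|β₁| = 3.9970 vs 1.5986).

Model Comparison:

Goodness of fit (R²):
- Model A: R² = 0.8555 → 85.55% of variance in fuel efficiency explained
- Model B: R² = 0.3767 → 37.67% of variance in fuel efficiency explained
- 0.8555 > 0.3767 → Model A has the better fit

Strength of effect — compare |β₁|:
- Model A: β₁ = -3.9970 → predicted fuel efficiency falls 3.9970 mpg per additional liter of engine displacement
- Model B: β₁ = -1.5986 → predicted fuel efficiency falls 1.5986 mpg per additional liter of engine displacement
- |-3.9970| > |-1.5986| → Model A shows the stronger marginal effect

Notes:
- The two samples could reflect different populations, time periods, or measurement quality.
- A better fit (higher R²) doesn't necessarily mean a more important relationship.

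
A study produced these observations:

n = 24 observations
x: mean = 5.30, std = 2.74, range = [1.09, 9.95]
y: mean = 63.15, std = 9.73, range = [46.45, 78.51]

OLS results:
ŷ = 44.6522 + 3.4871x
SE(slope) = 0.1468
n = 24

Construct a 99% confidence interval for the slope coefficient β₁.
The 99% CI for β₁ is (3.0733, 3.9009)

Confidence interval for the slope:

The 99% CI for β₁ is: β̂₁ ± t*(α/2, n-2) × SE(β̂₁)

Step 1: Find critical t-value
- Confidence level = 0.99
- Degrees of freedom = n - 2 = 24 - 2 = 22
- t*(α/2, 22) = 2.8188

Step 2: Calculate margin of error
Margin = 2.8188 × 0.1468 = 0.4138

Step 3: Construct interval
CI = 3.4871 ± 0.4138
CI = (3.0733, 3.9009)

Interpretation: We are 99% confident that the true slope β₁ lies between 3.0733 and 3.9009.
Both endpoints are positive, so the data support a genuinely positive slope at this confidence level.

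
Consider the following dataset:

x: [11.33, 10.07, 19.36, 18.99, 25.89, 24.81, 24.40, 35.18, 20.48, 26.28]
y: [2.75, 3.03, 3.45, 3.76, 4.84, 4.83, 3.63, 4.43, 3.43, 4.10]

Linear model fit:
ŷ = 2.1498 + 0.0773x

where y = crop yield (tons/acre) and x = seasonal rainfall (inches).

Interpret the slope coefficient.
On average, crop yield is about 0.0773 tons/acre higher for every extra inch of rainfall.

The slope β₁ = 0.0773 gives the rate at which the fitted crop yield changes with rainfall.

Interpretation:
- Rainfall up by 1 inch → predicted crop yield increases by 0.0773 tons/acre
- This is a linear approximation: the same per-unit change is assumed across the whole observed x range
- The sign (+) gives the direction; the magnitude 0.0773 gives the size of the effect per inch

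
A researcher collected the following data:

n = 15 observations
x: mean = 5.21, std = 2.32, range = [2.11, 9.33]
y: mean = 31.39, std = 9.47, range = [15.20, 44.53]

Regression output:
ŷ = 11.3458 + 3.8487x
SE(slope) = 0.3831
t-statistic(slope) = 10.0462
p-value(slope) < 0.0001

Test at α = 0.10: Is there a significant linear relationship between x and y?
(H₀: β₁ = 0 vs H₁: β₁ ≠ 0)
Reject H₀: p-value < 0.0001 < α = 0.10. The linear relationship is significant at the 10% level.

Hypothesis test for the slope coefficient:

H₀: β₁ = 0 (no linear relationship)
H₁: β₁ ≠ 0 (linear relationship exists)

Test statistic: t = β̂₁ / SE(β̂₁) = 3.8487 / 0.3831 = 10.0462

The p-value (<0.0001) is the probability, under H₀, of a t-statistic at least as extreme as |t| = 10.0462 (two-sided, df = n − 2 = 13).

Decision rule: reject H₀ if p-value < α.
p-value < 0.0001 < α = 0.10 → reject H₀.

Conclusion: the linear association between x and y is significant at the 10% level.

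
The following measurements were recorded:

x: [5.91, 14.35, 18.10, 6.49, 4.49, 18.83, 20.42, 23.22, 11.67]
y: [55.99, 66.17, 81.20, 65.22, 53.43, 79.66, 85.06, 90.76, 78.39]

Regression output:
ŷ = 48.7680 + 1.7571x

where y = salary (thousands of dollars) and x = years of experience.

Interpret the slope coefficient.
On average, salary is about 1.7571 thousand dollars higher for every extra year of experience.

β₁ = 1.7571 is the change in predicted salary (thousand dollars) per additional year of experience.

Interpretation:
- Experience up by 1 year → predicted salary increases by 1.7571 thousand dollars
- The effect is assumed constant over the observed range of x (linearity)

The intercept β₀ = 48.7680 is the predicted salary when experience = 0; since the smallest observed x is 4.49, this is an extrapolation and mainly anchors the line.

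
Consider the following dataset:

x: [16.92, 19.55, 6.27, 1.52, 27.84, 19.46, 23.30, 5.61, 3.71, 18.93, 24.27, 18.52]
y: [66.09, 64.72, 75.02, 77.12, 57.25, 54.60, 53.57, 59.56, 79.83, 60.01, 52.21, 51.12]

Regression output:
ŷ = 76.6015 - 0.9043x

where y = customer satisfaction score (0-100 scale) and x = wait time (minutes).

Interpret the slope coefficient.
For each additional minute of wait time, predicted satisfaction score decreases by approximately 0.9043 points.

β₁ = -0.9043 is the change in predicted satisfaction score (points) per additional minute of wait time.

Interpretation:
- Wait time up by 1 minute → predicted satisfaction score decreases by 0.9043 points
- The effect is assumed constant over the observed range of x (linearity)
- The sign (−) gives the direction; the magnitude 0.9043 gives the size of the effect per minute

The intercept β₀ = 76.6015 is the predicted satisfaction score when wait time = 0; since the smallest observed x is 1.52, this is an extrapolation and mainly anchors the line.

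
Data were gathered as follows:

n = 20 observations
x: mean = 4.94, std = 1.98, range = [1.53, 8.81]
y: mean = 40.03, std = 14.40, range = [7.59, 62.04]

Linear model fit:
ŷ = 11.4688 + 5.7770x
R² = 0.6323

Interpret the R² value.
The model explains 63.23% of the variance in y (R² = 0.6323), leaving 36.77% unexplained; the fit is moderate.

R² (coefficient of determination) measures the proportion of variance in y explained by the regression model.

Here R² = 0.6323:
- Explained: 63.23% of the variation in y
- Unexplained (residual): 100% − 63.23% = 36.77%
- Rule of thumb (below 0.3 weak; 0.3 to below 0.7 moderate; 0.7 and above strong) → moderate

Note: R² never decreases when predictors are added, so it should not be used alone to compare models of different size.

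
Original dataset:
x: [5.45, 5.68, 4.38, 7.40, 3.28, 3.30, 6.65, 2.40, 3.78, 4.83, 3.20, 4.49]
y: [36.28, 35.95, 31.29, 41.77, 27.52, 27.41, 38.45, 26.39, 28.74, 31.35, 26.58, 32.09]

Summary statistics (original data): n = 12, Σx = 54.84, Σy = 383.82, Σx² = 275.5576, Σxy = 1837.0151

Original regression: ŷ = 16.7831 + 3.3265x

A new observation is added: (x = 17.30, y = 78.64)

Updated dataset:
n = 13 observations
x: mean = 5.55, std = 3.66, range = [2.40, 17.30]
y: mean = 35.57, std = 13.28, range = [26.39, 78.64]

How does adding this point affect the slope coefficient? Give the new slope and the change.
Adding the point moves β₁ from 3.3265 to 3.6166, i.e. it increases by 0.2901 (+8.7%).

x = 17.30 lies well outside the original x-range [2.40, 7.40] (x̄ ≈ 4.57), so this observation has high leverage and can move the slope substantially.

Step 1: Update the sums with the new point (n goes from 12 to 13)
Σx  = 54.84 + 17.30 = 72.14
Σy  = 383.82 + 78.64 = 462.46
Σx² = 275.5576 + 17.30² = 275.5576 + 299.2900 = 574.8476
Σxy = 1837.0151 + 17.30×78.64 = 1837.0151 + 1360.4720 = 3197.4871

Step 2: Recompute the slope with b₁ = (nΣxy − ΣxΣy) / (nΣx² − (Σx)²)
Numerator   = 13×3197.4871 − 72.14×462.46 = 41567.3323 − 33361.8644 = 8205.4679
Denominator = 13×574.8476 − 72.14² = 7473.0188 − 5204.1796 = 2268.8392
b₁(new) = 8205.4679 / 2268.8392 = 3.6166

(Same formula on the original sums: (12×1837.0151 − 54.84×383.82) / (12×275.5576 − 54.84²) = 995.4924 / 299.2656 = 3.3265, matching the given fit.)

Step 3: Change in slope
Δβ₁ = 3.6166 − 3.3265 = +0.2901
Relative change = +0.2901 / 3.3265 × 100% = +8.7%
→ the slope increases when the point is added.

Because the point sits above the extension of the original line at a high-leverage x, it tilts the fit up.
In practice: investigate whether it comes from the same population as the rest of the sample; check such a point for data-entry or measurement error.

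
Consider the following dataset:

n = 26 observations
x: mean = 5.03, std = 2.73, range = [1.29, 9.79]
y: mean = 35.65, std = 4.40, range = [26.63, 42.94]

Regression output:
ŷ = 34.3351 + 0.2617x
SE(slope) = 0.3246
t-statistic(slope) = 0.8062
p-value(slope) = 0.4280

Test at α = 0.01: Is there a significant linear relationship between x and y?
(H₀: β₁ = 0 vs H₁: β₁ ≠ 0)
p-value = 0.4280 ≥ α = 0.01, so we fail to reject H₀. The relationship is not significant.

Hypothesis test for the slope coefficient:

H₀: β₁ = 0 (no linear relationship)
H₁: β₁ ≠ 0 (linear relationship exists)

Test statistic: t = β̂₁ / SE(β̂₁) = 0.2617 / 0.3246 = 0.8062

With df = 24, the two-sided p-value for |t| = 0.8062 is 0.4280.

Decision rule: reject H₀ if p-value < α.
p-value = 0.4280 ≥ α = 0.01 → fail to reject H₀.

At α = 0.01 the data do not provide convincing evidence of a nonzero slope.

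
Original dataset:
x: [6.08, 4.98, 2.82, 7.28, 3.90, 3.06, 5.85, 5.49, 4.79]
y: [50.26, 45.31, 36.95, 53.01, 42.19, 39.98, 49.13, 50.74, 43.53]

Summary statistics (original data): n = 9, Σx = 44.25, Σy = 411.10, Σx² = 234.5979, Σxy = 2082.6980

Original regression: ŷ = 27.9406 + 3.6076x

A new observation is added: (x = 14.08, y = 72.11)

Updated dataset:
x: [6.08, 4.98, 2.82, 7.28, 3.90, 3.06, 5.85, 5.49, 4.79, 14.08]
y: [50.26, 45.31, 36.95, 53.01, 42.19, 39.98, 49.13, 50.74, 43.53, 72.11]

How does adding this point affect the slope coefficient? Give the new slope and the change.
New slope β₁ = 3.0176 versus 3.6076 before: a change of -0.5900 (-16.4%).

The new point has HIGH LEVERAGE: x = 14.08 is far from the original mean x̄ = 44.25/9 ≈ 4.92 (original range [2.82, 7.28]).

Step 1: Update the sums with the new point (n goes from 9 to 10)
Σx  = 44.25 + 14.08 = 58.33
Σy  = 411.10 + 72.11 = 483.21
Σx² = 234.5979 + 14.08² = 234.5979 + 198.2464 = 432.8443
Σxy = 2082.6980 + 14.08×72.11 = 2082.6980 + 1015.3088 = 3098.0068

Step 2: Recompute the slope with b₁ = (nΣxy − ΣxΣy) / (nΣx² − (Σx)²)
Numerator   = 10×3098.0068 − 58.33×483.21 = 30980.0680 − 28185.6393 = 2794.4287
Denominator = 10×432.8443 − 58.33² = 4328.4430 − 3402.3889 = 926.0541
b₁(new) = 2794.4287 / 926.0541 = 3.0176

(Same formula on the original sums: (9×2082.6980 − 44.25×411.10) / (9×234.5979 − 44.25²) = 553.1070 / 153.3186 = 3.6076, matching the given fit.)

Step 3: Change in slope
Δβ₁ = 3.0176 − 3.6076 = -0.5900
Relative change = -0.5900 / 3.6076 × 100% = -16.4%
→ the slope decreases when the point is added.

A high-leverage point only changes the slope if it is off the original line; here y = 72.11 is below the original trend, so the slope decreases.
In practice: investigate whether it comes from the same population as the rest of the sample; examine leverage (hᵢ) and Cook's distance rather than deleting it automatically.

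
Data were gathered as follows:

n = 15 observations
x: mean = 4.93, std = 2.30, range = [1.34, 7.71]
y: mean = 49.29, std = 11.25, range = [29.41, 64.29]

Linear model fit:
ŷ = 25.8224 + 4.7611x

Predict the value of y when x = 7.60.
ŷ = 62.0068

x = 7.60 lies inside the observed range [1.34, 7.71], so the fitted equation applies directly:

ŷ = 25.8224 + 4.7611 × 7.60
ŷ = 25.8224 + 36.1844
ŷ = 62.0068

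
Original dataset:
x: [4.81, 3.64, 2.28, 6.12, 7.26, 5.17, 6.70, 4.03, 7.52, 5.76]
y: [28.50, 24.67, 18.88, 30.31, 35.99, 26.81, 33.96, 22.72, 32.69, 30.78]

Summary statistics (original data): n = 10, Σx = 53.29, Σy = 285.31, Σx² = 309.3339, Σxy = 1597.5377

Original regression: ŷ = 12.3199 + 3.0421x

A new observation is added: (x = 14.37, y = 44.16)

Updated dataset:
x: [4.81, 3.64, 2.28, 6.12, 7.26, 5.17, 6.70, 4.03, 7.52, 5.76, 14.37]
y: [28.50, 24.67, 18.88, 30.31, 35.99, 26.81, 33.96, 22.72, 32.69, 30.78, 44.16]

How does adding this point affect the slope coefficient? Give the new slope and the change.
The slope changes from 3.0421 to 2.0628 (change of -0.9793, or -32.2%).

The new point has HIGH LEVERAGE: x = 14.37 is far from the original mean x̄ = 53.29/10 ≈ 5.33 (original range [2.28, 7.52]).

Step 1: Update the sums with the new point (n goes from 10 to 11)
Σx  = 53.29 + 14.37 = 67.66
Σy  = 285.31 + 44.16 = 329.47
Σx² = 309.3339 + 14.37² = 309.3339 + 206.4969 = 515.8308
Σxy = 1597.5377 + 14.37×44.16 = 1597.5377 + 634.5792 = 2232.1169

Step 2: Recompute the slope with b₁ = (nΣxy − ΣxΣy) / (nΣx² − (Σx)²)
Numerator   = 11×2232.1169 − 67.66×329.47 = 24553.2859 − 22291.9402 = 2261.3457
Denominator = 11×515.8308 − 67.66² = 5674.1388 − 4577.8756 = 1096.2632
b₁(new) = 2261.3457 / 1096.2632 = 2.0628

(Same formula on the original sums: (10×1597.5377 − 53.29×285.31) / (10×309.3339 − 53.29²) = 771.2071 / 253.5149 = 3.0421, matching the given fit.)

Step 3: Change in slope
Δβ₁ = 2.0628 − 3.0421 = -0.9793
Relative change = -0.9793 / 3.0421 × 100% = -32.2%
→ the slope decreases when the point is added.

A high-leverage point only changes the slope if it is off the original line; here y = 44.16 is below the original trend, so the slope decreases.
In practice: examine leverage (hᵢ) and Cook's distance rather than deleting it automatically.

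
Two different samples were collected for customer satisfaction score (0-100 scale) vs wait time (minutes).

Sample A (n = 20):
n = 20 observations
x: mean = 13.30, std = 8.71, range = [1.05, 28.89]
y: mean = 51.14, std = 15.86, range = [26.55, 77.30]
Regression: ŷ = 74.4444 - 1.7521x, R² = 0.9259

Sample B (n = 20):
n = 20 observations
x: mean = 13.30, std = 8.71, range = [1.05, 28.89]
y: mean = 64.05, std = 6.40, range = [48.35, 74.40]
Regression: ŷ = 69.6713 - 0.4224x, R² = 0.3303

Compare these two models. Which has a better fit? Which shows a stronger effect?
Model A has the better fit (R² = 0.9259 vs 0.3303). Model A shows the stronger effect (|β₁| = 1.7521 vs 0.4224).

Model Comparison:

Which explains more variance? (R²)
- Model A: R² = 0.9259 → 92.59% of variance in satisfaction score explained
- Model B: R² = 0.3303 → 33.03% of variance in satisfaction score explained
- 0.9259 > 0.3303 → Model A has the better fit

Strength of effect — compare |β₁|:
- Model A: β₁ = -1.7521 → predicted satisfaction score falls 1.7521 points per additional minute of wait time
- Model B: β₁ = -0.4224 → predicted satisfaction score falls 0.4224 points per additional minute of wait time
- |-1.7521| > |-0.4224| → Model A shows the stronger marginal effect

Note: The two samples could reflect different populations, time periods, or measurement quality.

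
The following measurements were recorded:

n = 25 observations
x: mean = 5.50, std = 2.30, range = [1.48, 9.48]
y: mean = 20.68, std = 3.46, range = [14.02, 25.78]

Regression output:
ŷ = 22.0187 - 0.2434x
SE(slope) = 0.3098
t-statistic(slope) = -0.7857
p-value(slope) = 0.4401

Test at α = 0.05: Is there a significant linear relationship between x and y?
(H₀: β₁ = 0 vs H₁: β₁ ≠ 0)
Since p-value = 0.4401 ≥ α = 0.05, fail to reject H₀ — the slope is not significantly different from 0.

Hypothesis test for the slope coefficient:

H₀: β₁ = 0 (no linear relationship)
H₁: β₁ ≠ 0 (linear relationship exists)

Test statistic: t = β̂₁ / SE(β̂₁) = -0.2434 / 0.3098 = -0.7857

p = 0.4401: how often a slope estimate this far from 0 (in SE units) would arise by chance if β₁ were truly 0.

Decision rule: reject H₀ if p-value < α.
p-value = 0.4401 ≥ α = 0.05 → fail to reject H₀.

There is not sufficient evidence at the 5% significance level to conclude that a linear relationship exists between x and y.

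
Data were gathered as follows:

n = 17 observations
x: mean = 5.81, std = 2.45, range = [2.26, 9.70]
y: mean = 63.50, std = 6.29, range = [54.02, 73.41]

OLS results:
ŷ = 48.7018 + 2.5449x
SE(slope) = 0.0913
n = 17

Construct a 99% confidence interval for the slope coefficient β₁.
The 99% CI for β₁ is (2.2759, 2.8139)

Confidence interval for the slope:

The 99% CI for β₁ is: β̂₁ ± t*(α/2, n-2) × SE(β̂₁)

Step 1: Find critical t-value
- Confidence level = 0.99
- Degrees of freedom = n - 2 = 17 - 2 = 15
- t*(α/2, 15) = 2.9467

Step 2: Calculate margin of error
Margin = 2.9467 × 0.0913 = 0.2690

Step 3: Construct interval
CI = 2.5449 ± 0.2690
CI = (2.2759, 2.8139)

Interpretation: intervals built this way capture the true β₁ in 99% of repeated samples; here the plausible range for the per-unit effect of x on y is 2.2759 to 2.8139.
The interval does not include 0, suggesting a significant linear relationship.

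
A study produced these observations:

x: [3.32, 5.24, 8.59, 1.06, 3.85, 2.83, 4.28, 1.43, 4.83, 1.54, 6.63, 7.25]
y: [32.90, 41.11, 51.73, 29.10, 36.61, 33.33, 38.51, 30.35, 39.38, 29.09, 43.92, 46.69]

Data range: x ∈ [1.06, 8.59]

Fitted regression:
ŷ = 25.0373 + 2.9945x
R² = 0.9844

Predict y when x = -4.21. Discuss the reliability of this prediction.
ŷ = 12.4305, but this is extrapolation (below the data range [1.06, 8.59]) and may be unreliable.

Prediction calculation:
ŷ = 25.0373 + 2.9945 × (-4.21)
ŷ = 12.4305

Reliability:
- Data range: x ∈ [1.06, 8.59]
- Prediction point: x = -4.21 is 5.27 units below the observed range → this is EXTRAPOLATION, not interpolation

Why that matters here:
- The linear relationship may not hold outside the observed range
- R² describes fit only over the sampled x values; it says nothing about behaviour beyond them
- Real relationships often flatten, saturate, or turn nonlinear at extremes

A defensible statement: 'if the linear trend continued to x = -4.21, y would be about 12.4305' — the premise is untested.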